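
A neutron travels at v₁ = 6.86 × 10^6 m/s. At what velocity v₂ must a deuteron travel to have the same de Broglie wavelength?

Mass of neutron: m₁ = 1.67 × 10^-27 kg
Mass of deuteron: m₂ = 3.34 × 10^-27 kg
v₂ = 3.43 × 10^6 m/s

For equal de Broglie wavelengths: λ₁ = λ₂

h/(m₁v₁) = h/(m₂v₂)
m₁v₁ = m₂v₂
v₂ = v₁ · (m₁/m₂)

v₂ = 6.86 × 10^6 m/s × (1.67 × 10^-27 kg / 3.34 × 10^-27 kg)
v₂ = 3.43 × 10^6 m/s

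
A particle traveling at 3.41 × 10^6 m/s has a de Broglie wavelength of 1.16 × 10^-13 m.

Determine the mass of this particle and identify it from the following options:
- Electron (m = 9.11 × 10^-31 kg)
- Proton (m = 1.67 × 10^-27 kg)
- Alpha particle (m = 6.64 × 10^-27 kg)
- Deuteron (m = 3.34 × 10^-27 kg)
The particle is a proton.

From λ = h/(mv), solve for mass:

m = h/(λv)
m = (6.626 × 10^-34 J·s) / (1.16 × 10^-13 m × 3.41 × 10^6 m/s)
m = 1.68 × 10^-27 kg

Comparing with the listed masses, this is closest to a proton.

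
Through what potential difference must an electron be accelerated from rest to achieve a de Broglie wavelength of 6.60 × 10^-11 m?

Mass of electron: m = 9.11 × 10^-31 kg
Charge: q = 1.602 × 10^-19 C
345 V

From λ = h/√(2mqV), we solve for V:

λ² = h²/(2mqV)
V = h²/(2mqλ²)
V = (6.626 × 10^-34 J·s)² / (2 × 9.11 × 10^-31 kg × 1.602 × 10^-19 C × (6.60 × 10^-11 m)²)
V = 345 V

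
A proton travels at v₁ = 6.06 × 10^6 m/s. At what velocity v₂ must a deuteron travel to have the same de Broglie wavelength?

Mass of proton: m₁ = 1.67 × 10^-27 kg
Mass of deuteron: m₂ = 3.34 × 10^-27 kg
v₂ = 3.03 × 10^6 m/s

For equal de Broglie wavelengths: λ₁ = λ₂

h/(m₁v₁) = h/(m₂v₂)
m₁v₁ = m₂v₂
v₂ = v₁ · (m₁/m₂)

v₂ = 6.06 × 10^6 m/s × (1.67 × 10^-27 kg / 3.34 × 10^-27 kg)
v₂ = 3.03 × 10^6 m/s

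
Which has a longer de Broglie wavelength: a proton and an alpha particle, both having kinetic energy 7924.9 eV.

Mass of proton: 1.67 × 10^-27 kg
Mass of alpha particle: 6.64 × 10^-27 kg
The proton has the longer wavelength.

Using λ = h/√(2mKE):

For proton: λ₁ = h/√(2m₁KE) = 3.22 × 10^-13 m
For alpha particle: λ₂ = h/√(2m₂KE) = 1.61 × 10^-13 m

Since λ ∝ 1/√m at constant kinetic energy, the lighter particle has the longer wavelength.

The proton has the longer de Broglie wavelength.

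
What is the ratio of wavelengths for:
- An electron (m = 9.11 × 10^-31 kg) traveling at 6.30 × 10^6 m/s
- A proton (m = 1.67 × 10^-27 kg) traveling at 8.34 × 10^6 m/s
λ₁/λ₂ = 2.43 × 10^3

Using λ = h/(mv):

λ₁ = h/(m₁v₁) = 1.15 × 10^-10 m
λ₂ = h/(m₂v₂) = 4.76 × 10^-14 m

Ratio λ₁/λ₂ = (m₂v₂)/(m₁v₁)
         = (1.67 × 10^-27 kg × 8.34 × 10^6 m/s) / (9.11 × 10^-31 kg × 6.30 × 10^6 m/s)
         = 2.43 × 10^3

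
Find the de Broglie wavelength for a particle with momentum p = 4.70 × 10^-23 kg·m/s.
1.41 × 10^-11 m

Using the de Broglie relation λ = h/p:

λ = h/p
λ = (6.626 × 10^-34 J·s) / (4.70 × 10^-23 kg·m/s)
λ = 1.41 × 10^-11 m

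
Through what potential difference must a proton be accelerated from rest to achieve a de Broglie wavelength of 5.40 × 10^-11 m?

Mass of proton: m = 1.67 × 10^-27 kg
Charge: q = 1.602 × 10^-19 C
2.81 × 10^-1 V

From λ = h/√(2mqV), we solve for V:

λ² = h²/(2mqV)
V = h²/(2mqλ²)
V = (6.626 × 10^-34 J·s)² / (2 × 1.67 × 10^-27 kg × 1.602 × 10^-19 C × (5.40 × 10^-11 m)²)
V = 2.81 × 10^-1 V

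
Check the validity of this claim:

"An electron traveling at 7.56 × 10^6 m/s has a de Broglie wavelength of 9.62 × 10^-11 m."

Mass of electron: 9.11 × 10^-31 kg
True

The claim is correct.

Using λ = h/(mv):
λ = (6.626 × 10^-34 J·s) / (9.11 × 10^-31 kg × 7.56 × 10^6 m/s)
λ = 9.62 × 10^-11 m

This matches the claimed value.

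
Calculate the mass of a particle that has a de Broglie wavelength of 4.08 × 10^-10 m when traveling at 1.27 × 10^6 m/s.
1.28 × 10^-30 kg

From the de Broglie relation λ = h/(mv), we solve for m:

m = h/(λv)
m = (6.626 × 10^-34 J·s) / (4.08 × 10^-10 m × 1.27 × 10^6 m/s)
m = 1.28 × 10^-30 kg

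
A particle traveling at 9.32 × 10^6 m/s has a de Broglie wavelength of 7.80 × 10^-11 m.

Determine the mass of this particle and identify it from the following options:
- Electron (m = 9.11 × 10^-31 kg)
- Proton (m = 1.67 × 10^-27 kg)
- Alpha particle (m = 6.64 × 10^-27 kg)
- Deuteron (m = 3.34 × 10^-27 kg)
The particle is an electron.

From λ = h/(mv), solve for mass:

m = h/(λv)
m = (6.626 × 10^-34 J·s) / (7.80 × 10^-11 m × 9.32 × 10^6 m/s)
m = 9.11 × 10^-31 kg

Comparing with the listed masses, this is closest to an electron.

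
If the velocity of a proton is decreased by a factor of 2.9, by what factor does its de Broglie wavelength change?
The wavelength increases by a factor of 2.9.

From λ = h/(mv), the wavelength is inversely proportional to velocity:

λ ∝ 1/v

If v → v/2.9, then λ → 2.9λ

When velocity is decreased by a factor of 2.9, the wavelength increases by a factor of 2.9.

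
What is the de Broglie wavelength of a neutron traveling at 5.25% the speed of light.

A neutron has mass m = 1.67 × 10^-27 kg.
2.52 × 10^-14 m

Using the de Broglie relation λ = h/(mv):

v = 5.25% × c = 1.574 × 10^7 m/s

λ = h/(mv)
λ = (6.626 × 10^-34 J·s) / (1.67 × 10^-27 kg × 1.574 × 10^7 m/s)
λ = 2.52 × 10^-14 m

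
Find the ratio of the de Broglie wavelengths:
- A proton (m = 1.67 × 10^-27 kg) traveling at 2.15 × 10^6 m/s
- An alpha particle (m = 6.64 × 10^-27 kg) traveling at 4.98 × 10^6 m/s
λ₁/λ₂ = 9.21

Using λ = h/(mv):

λ₁ = h/(m₁v₁) = 1.85 × 10^-13 m
λ₂ = h/(m₂v₂) = 2.00 × 10^-14 m

Ratio λ₁/λ₂ = (m₂v₂)/(m₁v₁)
         = (6.64 × 10^-27 kg × 4.98 × 10^6 m/s) / (1.67 × 10^-27 kg × 2.15 × 10^6 m/s)
         = 9.21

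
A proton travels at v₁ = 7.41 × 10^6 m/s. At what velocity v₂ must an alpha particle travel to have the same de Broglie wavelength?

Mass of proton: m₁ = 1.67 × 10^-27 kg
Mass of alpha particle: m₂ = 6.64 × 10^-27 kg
v₂ = 1.86 × 10^6 m/s

For equal de Broglie wavelengths: λ₁ = λ₂

h/(m₁v₁) = h/(m₂v₂)
m₁v₁ = m₂v₂
v₂ = v₁ · (m₁/m₂)

v₂ = 7.41 × 10^6 m/s × (1.67 × 10^-27 kg / 6.64 × 10^-27 kg)
v₂ = 1.86 × 10^6 m/s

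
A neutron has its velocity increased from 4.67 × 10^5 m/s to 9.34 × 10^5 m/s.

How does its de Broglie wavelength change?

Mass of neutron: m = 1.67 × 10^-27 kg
The wavelength decreases by a factor of 2.

Using λ = h/(mv):

Initial wavelength: λ₁ = h/(mv₁) = 8.50 × 10^-13 m
Final wavelength: λ₂ = h/(mv₂) = 4.25 × 10^-13 m

Since λ ∝ 1/v, when velocity increases by a factor of 2, the wavelength decreases by a factor of 2.

λ₂/λ₁ = v₁/v₂ = 1/2

The wavelength decreases by a factor of 2.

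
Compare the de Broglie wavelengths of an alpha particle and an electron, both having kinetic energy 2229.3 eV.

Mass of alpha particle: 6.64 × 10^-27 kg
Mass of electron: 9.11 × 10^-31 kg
The electron has the longer wavelength.

Using λ = h/√(2mKE):

For alpha particle: λ₁ = h/√(2m₁KE) = 3.04 × 10^-13 m
For electron: λ₂ = h/√(2m₂KE) = 2.60 × 10^-11 m

Since λ ∝ 1/√m at constant kinetic energy, the lighter particle has the longer wavelength.

The electron has the longer de Broglie wavelength.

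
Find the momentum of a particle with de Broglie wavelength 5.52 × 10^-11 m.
1.20 × 10^-23 kg·m/s

From the de Broglie relation λ = h/p, we solve for p:

p = h/λ
p = (6.626 × 10^-34 J·s) / (5.52 × 10^-11 m)
p = 1.20 × 10^-23 kg·m/s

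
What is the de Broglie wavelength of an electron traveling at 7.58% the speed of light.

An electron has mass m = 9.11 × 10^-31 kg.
3.20 × 10^-11 m

Using the de Broglie relation λ = h/(mv):

v = 7.58% × c = 2.272 × 10^7 m/s

λ = h/(mv)
λ = (6.626 × 10^-34 J·s) / (9.11 × 10^-31 kg × 2.272 × 10^7 m/s)
λ = 3.20 × 10^-11 m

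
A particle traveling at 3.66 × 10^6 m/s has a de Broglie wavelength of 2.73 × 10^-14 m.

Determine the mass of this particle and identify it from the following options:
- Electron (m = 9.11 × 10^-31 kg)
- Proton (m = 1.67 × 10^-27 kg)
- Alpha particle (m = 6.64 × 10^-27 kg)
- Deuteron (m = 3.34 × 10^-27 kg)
The particle is an alpha particle.

From λ = h/(mv), solve for mass:

m = h/(λv)
m = (6.626 × 10^-34 J·s) / (2.73 × 10^-14 m × 3.66 × 10^6 m/s)
m = 6.63 × 10^-27 kg

Comparing with the listed masses, this is closest to an alpha particle.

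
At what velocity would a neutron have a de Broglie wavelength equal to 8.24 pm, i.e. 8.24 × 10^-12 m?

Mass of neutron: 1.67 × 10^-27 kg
4.82 × 10^4 m/s

From λ = h/(mv), solve for v:

v = h/(mλ)
v = (6.626 × 10^-34 J·s) / (1.67 × 10^-27 kg × 8.24 × 10^-12 m)
v = 4.82 × 10^4 m/s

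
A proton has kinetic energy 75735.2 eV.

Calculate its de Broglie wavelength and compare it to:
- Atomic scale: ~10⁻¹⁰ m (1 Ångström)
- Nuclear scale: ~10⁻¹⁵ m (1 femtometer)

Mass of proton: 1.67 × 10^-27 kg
λ = 1.04 × 10^-13 m, which is between nuclear and atomic scales.

Using λ = h/√(2mKE):

KE = 75735.2 eV = 1.213 × 10^-14 J

λ = h/√(2mKE)
λ = (6.626 × 10^-34 J·s) / √(2 × 1.67 × 10^-27 kg × 1.213 × 10^-14 J)
λ = 1.04 × 10^-13 m

Comparison:
- Atomic scale (10⁻¹⁰ m): λ is 0.001× this size
- Nuclear scale (10⁻¹⁵ m): λ is 1e+02× this size

The wavelength is between nuclear and atomic scales.

This wavelength is appropriate for probing atomic structure but too large for nuclear physics experiments.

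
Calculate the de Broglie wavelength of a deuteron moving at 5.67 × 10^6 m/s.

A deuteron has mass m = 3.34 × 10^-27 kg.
3.50 × 10^-14 m

Using the de Broglie relation λ = h/(mv):

λ = h/(mv)
λ = (6.626 × 10^-34 J·s) / (3.34 × 10^-27 kg × 5.67 × 10^6 m/s)
λ = 3.50 × 10^-14 m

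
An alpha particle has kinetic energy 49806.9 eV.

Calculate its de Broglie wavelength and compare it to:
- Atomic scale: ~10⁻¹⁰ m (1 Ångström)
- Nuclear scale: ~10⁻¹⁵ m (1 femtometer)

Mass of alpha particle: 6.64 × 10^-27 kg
λ = 6.44 × 10^-14 m, which is between nuclear and atomic scales.

Using λ = h/√(2mKE):

KE = 49806.9 eV = 7.980 × 10^-15 J

λ = h/√(2mKE)
λ = (6.626 × 10^-34 J·s) / √(2 × 6.64 × 10^-27 kg × 7.980 × 10^-15 J)
λ = 6.44 × 10^-14 m

Comparison:
- Atomic scale (10⁻¹⁰ m): λ is 0.00064× this size
- Nuclear scale (10⁻¹⁵ m): λ is 64× this size

The wavelength is between nuclear and atomic scales.

This wavelength is appropriate for probing atomic structure but too large for nuclear physics experiments.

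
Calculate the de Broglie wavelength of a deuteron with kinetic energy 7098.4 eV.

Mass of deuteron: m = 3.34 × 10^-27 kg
2.40 × 10^-13 m

Using λ = h/√(2mKE):

First convert KE to Joules: KE = 7098.4 eV = 1.137 × 10^-15 J

λ = h/√(2mKE)
λ = (6.626 × 10^-34 J·s) / √(2 × 3.34 × 10^-27 kg × 1.137 × 10^-15 J)
λ = 2.40 × 10^-13 m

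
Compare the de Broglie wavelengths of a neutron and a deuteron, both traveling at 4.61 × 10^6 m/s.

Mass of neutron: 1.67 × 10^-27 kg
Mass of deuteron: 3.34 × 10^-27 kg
The neutron has the longer wavelength.

Using λ = h/(mv), since both particles have the same velocity, the wavelength depends only on mass.

For neutron: λ₁ = h/(m₁v) = 8.61 × 10^-14 m
For deuteron: λ₂ = h/(m₂v) = 4.30 × 10^-14 m

Since λ ∝ 1/m at constant velocity, the lighter particle has the longer wavelength.

The neutron has the longer de Broglie wavelength.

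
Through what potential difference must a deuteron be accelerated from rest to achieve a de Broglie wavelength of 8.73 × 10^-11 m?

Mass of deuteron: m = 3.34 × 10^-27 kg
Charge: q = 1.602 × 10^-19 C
5.38 × 10^-2 V

From λ = h/√(2mqV), we solve for V:

λ² = h²/(2mqV)
V = h²/(2mqλ²)
V = (6.626 × 10^-34 J·s)² / (2 × 3.34 × 10^-27 kg × 1.602 × 10^-19 C × (8.73 × 10^-11 m)²)
V = 5.38 × 10^-2 V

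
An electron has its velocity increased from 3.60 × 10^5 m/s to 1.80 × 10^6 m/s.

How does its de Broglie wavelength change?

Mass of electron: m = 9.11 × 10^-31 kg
The wavelength decreases by a factor of 5.

Using λ = h/(mv):

Initial wavelength: λ₁ = h/(mv₁) = 2.02 × 10^-9 m
Final wavelength: λ₂ = h/(mv₂) = 4.04 × 10^-10 m

Since λ ∝ 1/v, when velocity increases by a factor of 5, the wavelength decreases by a factor of 5.

λ₂/λ₁ = v₁/v₂ = 1/5

The wavelength decreases by a factor of 5.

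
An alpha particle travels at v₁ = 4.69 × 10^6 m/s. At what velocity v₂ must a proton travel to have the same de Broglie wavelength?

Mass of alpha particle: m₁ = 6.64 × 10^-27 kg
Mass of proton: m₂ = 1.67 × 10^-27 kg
v₂ = 1.86 × 10^7 m/s

For equal de Broglie wavelengths: λ₁ = λ₂

h/(m₁v₁) = h/(m₂v₂)
m₁v₁ = m₂v₂
v₂ = v₁ · (m₁/m₂)

v₂ = 4.69 × 10^6 m/s × (6.64 × 10^-27 kg / 1.67 × 10^-27 kg)
v₂ = 1.86 × 10^7 m/s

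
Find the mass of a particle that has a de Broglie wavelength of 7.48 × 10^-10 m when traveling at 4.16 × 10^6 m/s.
2.13 × 10^-31 kg

From the de Broglie relation λ = h/(mv), we solve for m:

m = h/(λv)
m = (6.626 × 10^-34 J·s) / (7.48 × 10^-10 m × 4.16 × 10^6 m/s)
m = 2.13 × 10^-31 kg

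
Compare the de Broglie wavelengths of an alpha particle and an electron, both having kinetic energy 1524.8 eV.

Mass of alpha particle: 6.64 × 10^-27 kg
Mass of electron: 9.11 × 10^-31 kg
The electron has the longer wavelength.

Using λ = h/√(2mKE):

For alpha particle: λ₁ = h/√(2m₁KE) = 3.68 × 10^-13 m
For electron: λ₂ = h/√(2m₂KE) = 3.14 × 10^-11 m

Since λ ∝ 1/√m at constant kinetic energy, the lighter particle has the longer wavelength.

The electron has the longer de Broglie wavelength.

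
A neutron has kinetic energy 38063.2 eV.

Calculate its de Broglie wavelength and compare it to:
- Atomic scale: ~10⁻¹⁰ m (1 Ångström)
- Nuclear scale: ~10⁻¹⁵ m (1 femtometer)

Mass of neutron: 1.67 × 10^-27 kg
λ = 1.47 × 10^-13 m, which is between nuclear and atomic scales.

Using λ = h/√(2mKE):

KE = 38063.2 eV = 6.098 × 10^-15 J

λ = h/√(2mKE)
λ = (6.626 × 10^-34 J·s) / √(2 × 1.67 × 10^-27 kg × 6.098 × 10^-15 J)
λ = 1.47 × 10^-13 m

Comparison:
- Atomic scale (10⁻¹⁰ m): λ is 0.0015× this size
- Nuclear scale (10⁻¹⁵ m): λ is 1.5e+02× this size

The wavelength is between nuclear and atomic scales.

This wavelength is appropriate for probing atomic structure but too large for nuclear physics experiments.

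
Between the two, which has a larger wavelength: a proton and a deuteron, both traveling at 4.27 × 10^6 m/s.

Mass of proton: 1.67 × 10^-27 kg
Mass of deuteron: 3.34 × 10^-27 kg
The proton has the longer wavelength.

Using λ = h/(mv), since both particles have the same velocity, the wavelength depends only on mass.

For proton: λ₁ = h/(m₁v) = 9.29 × 10^-14 m
For deuteron: λ₂ = h/(m₂v) = 4.65 × 10^-14 m

Since λ ∝ 1/m at constant velocity, the lighter particle has the longer wavelength.

The proton has the longer de Broglie wavelength.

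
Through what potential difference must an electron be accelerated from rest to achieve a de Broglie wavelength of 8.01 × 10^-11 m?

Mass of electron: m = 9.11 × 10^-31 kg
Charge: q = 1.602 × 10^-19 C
234 V

From λ = h/√(2mqV), we solve for V:

λ² = h²/(2mqV)
V = h²/(2mqλ²)
V = (6.626 × 10^-34 J·s)² / (2 × 9.11 × 10^-31 kg × 1.602 × 10^-19 C × (8.01 × 10^-11 m)²)
V = 234 V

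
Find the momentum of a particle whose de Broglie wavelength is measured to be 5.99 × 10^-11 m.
1.11 × 10^-23 kg·m/s

From the de Broglie relation λ = h/p, we solve for p:

p = h/λ
p = (6.626 × 10^-34 J·s) / (5.99 × 10^-11 m)
p = 1.11 × 10^-23 kg·m/s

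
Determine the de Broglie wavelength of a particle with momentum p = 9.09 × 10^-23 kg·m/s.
7.29 × 10^-12 m

Using the de Broglie relation λ = h/p:

λ = h/p
λ = (6.626 × 10^-34 J·s) / (9.09 × 10^-23 kg·m/s)
λ = 7.29 × 10^-12 m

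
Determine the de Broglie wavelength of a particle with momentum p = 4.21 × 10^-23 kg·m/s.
1.57 × 10^-11 m

Using the de Broglie relation λ = h/p:

λ = h/p
λ = (6.626 × 10^-34 J·s) / (4.21 × 10^-23 kg·m/s)
λ = 1.57 × 10^-11 m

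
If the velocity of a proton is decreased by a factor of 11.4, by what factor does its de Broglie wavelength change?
The wavelength increases by a factor of 11.4.

From λ = h/(mv), the wavelength is inversely proportional to velocity:

λ ∝ 1/v

If v → v/11.4, then λ → 11.4λ

When velocity is decreased by a factor of 11.4, the wavelength increases by a factor of 11.4.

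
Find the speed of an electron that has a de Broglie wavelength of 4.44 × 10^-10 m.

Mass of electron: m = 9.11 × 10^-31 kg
1.64 × 10^6 m/s

From the de Broglie relation λ = h/(mv), we solve for v:

v = h/(mλ)
v = (6.626 × 10^-34 J·s) / (9.11 × 10^-31 kg × 4.44 × 10^-10 m)
v = 1.64 × 10^6 m/s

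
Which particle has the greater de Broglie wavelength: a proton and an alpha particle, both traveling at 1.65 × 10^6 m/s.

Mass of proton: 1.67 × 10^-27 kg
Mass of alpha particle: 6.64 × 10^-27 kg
The proton has the longer wavelength.

Using λ = h/(mv), since both particles have the same velocity, the wavelength depends only on mass.

For proton: λ₁ = h/(m₁v) = 2.40 × 10^-13 m
For alpha particle: λ₂ = h/(m₂v) = 6.05 × 10^-14 m

Since λ ∝ 1/m at constant velocity, the lighter particle has the longer wavelength.

The proton has the longer de Broglie wavelength.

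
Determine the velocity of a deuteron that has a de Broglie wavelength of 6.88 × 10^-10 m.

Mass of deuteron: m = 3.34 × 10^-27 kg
2.88 × 10^2 m/s

From the de Broglie relation λ = h/(mv), we solve for v:

v = h/(mλ)
v = (6.626 × 10^-34 J·s) / (3.34 × 10^-27 kg × 6.88 × 10^-10 m)
v = 2.88 × 10^2 m/s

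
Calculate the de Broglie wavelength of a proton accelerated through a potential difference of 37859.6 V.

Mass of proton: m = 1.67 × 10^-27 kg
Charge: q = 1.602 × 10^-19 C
1.47 × 10^-13 m

When a particle is accelerated through voltage V, it gains kinetic energy KE = qV.

The de Broglie wavelength is then λ = h/√(2mqV):

λ = h/√(2mqV)
λ = (6.626 × 10^-34 J·s) / √(2 × 1.67 × 10^-27 kg × 1.602 × 10^-19 C × 37859.6 V)
λ = 1.47 × 10^-13 m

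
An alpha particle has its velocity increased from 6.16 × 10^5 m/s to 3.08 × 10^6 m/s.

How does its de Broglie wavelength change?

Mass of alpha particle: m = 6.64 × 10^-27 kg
The wavelength decreases by a factor of 5.

Using λ = h/(mv):

Initial wavelength: λ₁ = h/(mv₁) = 1.62 × 10^-13 m
Final wavelength: λ₂ = h/(mv₂) = 3.24 × 10^-14 m

Since λ ∝ 1/v, when velocity increases by a factor of 5, the wavelength decreases by a factor of 5.

λ₂/λ₁ = v₁/v₂ = 1/5

The wavelength decreases by a factor of 5.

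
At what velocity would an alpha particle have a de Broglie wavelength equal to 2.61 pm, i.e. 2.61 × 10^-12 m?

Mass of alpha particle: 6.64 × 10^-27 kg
3.82 × 10^4 m/s

From λ = h/(mv), solve for v:

v = h/(mλ)
v = (6.626 × 10^-34 J·s) / (6.64 × 10^-27 kg × 2.61 × 10^-12 m)
v = 3.82 × 10^4 m/s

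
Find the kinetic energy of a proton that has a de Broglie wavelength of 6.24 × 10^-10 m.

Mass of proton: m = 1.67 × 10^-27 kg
3.38 × 10^-22 J (or 2.11 × 10^-3 eV)

From λ = h/√(2mKE), we solve for KE:

λ² = h²/(2mKE)
KE = h²/(2mλ²)
KE = (6.626 × 10^-34 J·s)² / (2 × 1.67 × 10^-27 kg × (6.24 × 10^-10 m)²)
KE = 3.38 × 10^-22 J
KE = 2.11 × 10^-3 eV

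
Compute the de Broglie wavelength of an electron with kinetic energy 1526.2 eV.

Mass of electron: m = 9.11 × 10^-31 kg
3.14 × 10^-11 m

Using λ = h/√(2mKE):

First convert KE to Joules: KE = 1526.2 eV = 2.445 × 10^-16 J

λ = h/√(2mKE)
λ = (6.626 × 10^-34 J·s) / √(2 × 9.11 × 10^-31 kg × 2.445 × 10^-16 J)
λ = 3.14 × 10^-11 m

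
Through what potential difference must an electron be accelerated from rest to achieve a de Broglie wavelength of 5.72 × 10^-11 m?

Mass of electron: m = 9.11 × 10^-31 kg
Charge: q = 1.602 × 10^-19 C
460 V

From λ = h/√(2mqV), we solve for V:

λ² = h²/(2mqV)
V = h²/(2mqλ²)
V = (6.626 × 10^-34 J·s)² / (2 × 9.11 × 10^-31 kg × 1.602 × 10^-19 C × (5.72 × 10^-11 m)²)
V = 460 V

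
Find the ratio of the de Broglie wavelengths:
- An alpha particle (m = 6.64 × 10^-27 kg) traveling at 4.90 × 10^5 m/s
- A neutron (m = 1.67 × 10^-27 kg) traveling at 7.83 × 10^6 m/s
λ₁/λ₂ = 4.02

Using λ = h/(mv):

λ₁ = h/(m₁v₁) = 2.04 × 10^-13 m
λ₂ = h/(m₂v₂) = 5.07 × 10^-14 m

Ratio λ₁/λ₂ = (m₂v₂)/(m₁v₁)
         = (1.67 × 10^-27 kg × 7.83 × 10^6 m/s) / (6.64 × 10^-27 kg × 4.90 × 10^5 m/s)
         = 4.02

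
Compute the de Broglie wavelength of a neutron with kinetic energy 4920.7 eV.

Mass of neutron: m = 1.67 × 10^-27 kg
4.08 × 10^-13 m

Using λ = h/√(2mKE):

First convert KE to Joules: KE = 4920.7 eV = 7.884 × 10^-16 J

λ = h/√(2mKE)
λ = (6.626 × 10^-34 J·s) / √(2 × 1.67 × 10^-27 kg × 7.884 × 10^-16 J)
λ = 4.08 × 10^-13 m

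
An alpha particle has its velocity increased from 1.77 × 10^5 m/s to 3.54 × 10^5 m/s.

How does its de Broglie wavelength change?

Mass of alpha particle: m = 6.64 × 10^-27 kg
The wavelength decreases by a factor of 2.

Using λ = h/(mv):

Initial wavelength: λ₁ = h/(mv₁) = 5.64 × 10^-13 m
Final wavelength: λ₂ = h/(mv₂) = 2.82 × 10^-13 m

Since λ ∝ 1/v, when velocity increases by a factor of 2, the wavelength decreases by a factor of 2.

λ₂/λ₁ = v₁/v₂ = 1/2

The wavelength decreases by a factor of 2.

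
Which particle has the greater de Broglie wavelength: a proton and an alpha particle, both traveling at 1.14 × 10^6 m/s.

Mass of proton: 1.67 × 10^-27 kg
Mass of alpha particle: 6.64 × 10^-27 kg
The proton has the longer wavelength.

Using λ = h/(mv), since both particles have the same velocity, the wavelength depends only on mass.

For proton: λ₁ = h/(m₁v) = 3.48 × 10^-13 m
For alpha particle: λ₂ = h/(m₂v) = 8.75 × 10^-14 m

Since λ ∝ 1/m at constant velocity, the lighter particle has the longer wavelength.

The proton has the longer de Broglie wavelength.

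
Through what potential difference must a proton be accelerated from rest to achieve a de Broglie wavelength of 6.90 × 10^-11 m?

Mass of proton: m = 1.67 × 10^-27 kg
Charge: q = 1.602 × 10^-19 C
1.72 × 10^-1 V

From λ = h/√(2mqV), we solve for V:

λ² = h²/(2mqV)
V = h²/(2mqλ²)
V = (6.626 × 10^-34 J·s)² / (2 × 1.67 × 10^-27 kg × 1.602 × 10^-19 C × (6.90 × 10^-11 m)²)
V = 1.72 × 10^-1 V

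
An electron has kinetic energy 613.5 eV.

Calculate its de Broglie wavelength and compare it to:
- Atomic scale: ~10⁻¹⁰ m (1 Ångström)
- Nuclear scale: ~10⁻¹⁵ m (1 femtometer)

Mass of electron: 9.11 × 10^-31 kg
λ = 4.95 × 10^-11 m, which is between nuclear and atomic scales.

Using λ = h/√(2mKE):

KE = 613.5 eV = 9.829 × 10^-17 J

λ = h/√(2mKE)
λ = (6.626 × 10^-34 J·s) / √(2 × 9.11 × 10^-31 kg × 9.829 × 10^-17 J)
λ = 4.95 × 10^-11 m

Comparison:
- Atomic scale (10⁻¹⁰ m): λ is 0.5× this size
- Nuclear scale (10⁻¹⁵ m): λ is 5e+04× this size

The wavelength is between nuclear and atomic scales.

This wavelength is appropriate for probing atomic structure but too large for nuclear physics experiments.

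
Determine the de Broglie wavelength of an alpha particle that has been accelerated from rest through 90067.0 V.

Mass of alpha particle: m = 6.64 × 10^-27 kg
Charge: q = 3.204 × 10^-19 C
3.38 × 10^-14 m

When a particle is accelerated through voltage V, it gains kinetic energy KE = qV.

The de Broglie wavelength is then λ = h/√(2mqV):

λ = h/√(2mqV)
λ = (6.626 × 10^-34 J·s) / √(2 × 6.64 × 10^-27 kg × 3.204 × 10^-19 C × 90067.0 V)
λ = 3.38 × 10^-14 m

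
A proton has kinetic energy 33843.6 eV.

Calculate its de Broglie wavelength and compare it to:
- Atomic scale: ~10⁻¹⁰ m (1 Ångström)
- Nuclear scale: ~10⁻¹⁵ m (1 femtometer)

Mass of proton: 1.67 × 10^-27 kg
λ = 1.56 × 10^-13 m, which is between nuclear and atomic scales.

Using λ = h/√(2mKE):

KE = 33843.6 eV = 5.422 × 10^-15 J

λ = h/√(2mKE)
λ = (6.626 × 10^-34 J·s) / √(2 × 1.67 × 10^-27 kg × 5.422 × 10^-15 J)
λ = 1.56 × 10^-13 m

Comparison:
- Atomic scale (10⁻¹⁰ m): λ is 0.0016× this size
- Nuclear scale (10⁻¹⁵ m): λ is 1.6e+02× this size

The wavelength is between nuclear and atomic scales.

This wavelength is appropriate for probing atomic structure but too large for nuclear physics experiments.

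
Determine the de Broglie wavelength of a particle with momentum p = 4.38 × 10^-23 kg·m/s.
1.51 × 10^-11 m

Using the de Broglie relation λ = h/p:

λ = h/p
λ = (6.626 × 10^-34 J·s) / (4.38 × 10^-23 kg·m/s)
λ = 1.51 × 10^-11 m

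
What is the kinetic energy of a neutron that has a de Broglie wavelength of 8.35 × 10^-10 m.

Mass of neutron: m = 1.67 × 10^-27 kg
1.89 × 10^-22 J (or 1.18 × 10^-3 eV)

From λ = h/√(2mKE), we solve for KE:

λ² = h²/(2mKE)
KE = h²/(2mλ²)
KE = (6.626 × 10^-34 J·s)² / (2 × 1.67 × 10^-27 kg × (8.35 × 10^-10 m)²)
KE = 1.89 × 10^-22 J
KE = 1.18 × 10^-3 eV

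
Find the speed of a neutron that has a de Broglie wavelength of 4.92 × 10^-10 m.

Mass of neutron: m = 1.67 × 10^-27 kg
8.06 × 10^2 m/s

From the de Broglie relation λ = h/(mv), we solve for v:

v = h/(mλ)
v = (6.626 × 10^-34 J·s) / (1.67 × 10^-27 kg × 4.92 × 10^-10 m)
v = 8.06 × 10^2 m/s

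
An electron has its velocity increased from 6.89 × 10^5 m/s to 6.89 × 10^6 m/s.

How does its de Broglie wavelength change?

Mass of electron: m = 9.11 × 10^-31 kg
The wavelength decreases by a factor of 10.

Using λ = h/(mv):

Initial wavelength: λ₁ = h/(mv₁) = 1.06 × 10^-9 m
Final wavelength: λ₂ = h/(mv₂) = 1.06 × 10^-10 m

Since λ ∝ 1/v, when velocity increases by a factor of 10, the wavelength decreases by a factor of 10.

λ₂/λ₁ = v₁/v₂ = 1/10

The wavelength decreases by a factor of 10.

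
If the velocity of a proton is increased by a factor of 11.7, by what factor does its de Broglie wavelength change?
The wavelength decreases by a factor of 11.7.

From λ = h/(mv), the wavelength is inversely proportional to velocity:

λ ∝ 1/v

If v → 11.7v, then λ → λ/11.7

When velocity is increased by a factor of 11.7, the wavelength decreases by a factor of 11.7.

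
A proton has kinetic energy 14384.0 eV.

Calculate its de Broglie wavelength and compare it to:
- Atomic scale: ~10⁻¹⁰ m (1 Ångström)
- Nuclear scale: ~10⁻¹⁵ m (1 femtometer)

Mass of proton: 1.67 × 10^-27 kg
λ = 2.39 × 10^-13 m, which is between nuclear and atomic scales.

Using λ = h/√(2mKE):

KE = 14384.0 eV = 2.305 × 10^-15 J

λ = h/√(2mKE)
λ = (6.626 × 10^-34 J·s) / √(2 × 1.67 × 10^-27 kg × 2.305 × 10^-15 J)
λ = 2.39 × 10^-13 m

Comparison:
- Atomic scale (10⁻¹⁰ m): λ is 0.0024× this size
- Nuclear scale (10⁻¹⁵ m): λ is 2.4e+02× this size

The wavelength is between nuclear and atomic scales.

This wavelength is appropriate for probing atomic structure but too large for nuclear physics experiments.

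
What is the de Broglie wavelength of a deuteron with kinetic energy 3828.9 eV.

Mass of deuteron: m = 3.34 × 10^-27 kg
3.27 × 10^-13 m

Using λ = h/√(2mKE):

First convert KE to Joules: KE = 3828.9 eV = 6.135 × 10^-16 J

λ = h/√(2mKE)
λ = (6.626 × 10^-34 J·s) / √(2 × 3.34 × 10^-27 kg × 6.135 × 10^-16 J)
λ = 3.27 × 10^-13 m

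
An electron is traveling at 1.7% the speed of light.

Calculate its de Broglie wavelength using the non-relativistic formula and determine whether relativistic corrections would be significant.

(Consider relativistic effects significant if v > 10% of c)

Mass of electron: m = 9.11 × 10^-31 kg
No, relativistic corrections are not needed.

Using the non-relativistic de Broglie formula λ = h/(mv):

v = 1.7% × c = 5.096 × 10^6 m/s

λ = h/(mv)
λ = (6.626 × 10^-34 J·s) / (9.11 × 10^-31 kg × 5.096 × 10^6 m/s)
λ = 1.43 × 10^-10 m

Since v = 1.7% of c < 10% of c, relativistic corrections are NOT significant and this non-relativistic result is a good approximation.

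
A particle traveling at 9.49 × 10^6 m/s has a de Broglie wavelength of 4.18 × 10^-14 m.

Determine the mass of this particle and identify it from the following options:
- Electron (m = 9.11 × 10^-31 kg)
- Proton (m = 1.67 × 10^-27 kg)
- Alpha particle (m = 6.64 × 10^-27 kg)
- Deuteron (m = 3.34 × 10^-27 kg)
The particle is a proton.

From λ = h/(mv), solve for mass:

m = h/(λv)
m = (6.626 × 10^-34 J·s) / (4.18 × 10^-14 m × 9.49 × 10^6 m/s)
m = 1.67 × 10^-27 kg

Comparing with the listed masses, this is closest to a proton.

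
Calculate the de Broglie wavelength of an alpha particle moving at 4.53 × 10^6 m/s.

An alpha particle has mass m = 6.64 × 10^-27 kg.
2.20 × 10^-14 m

Using the de Broglie relation λ = h/(mv):

λ = h/(mv)
λ = (6.626 × 10^-34 J·s) / (6.64 × 10^-27 kg × 4.53 × 10^6 m/s)
λ = 2.20 × 10^-14 m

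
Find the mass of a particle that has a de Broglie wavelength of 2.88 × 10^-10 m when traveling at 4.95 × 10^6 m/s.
4.65 × 10^-31 kg

From the de Broglie relation λ = h/(mv), we solve for m:

m = h/(λv)
m = (6.626 × 10^-34 J·s) / (2.88 × 10^-10 m × 4.95 × 10^6 m/s)
m = 4.65 × 10^-31 kg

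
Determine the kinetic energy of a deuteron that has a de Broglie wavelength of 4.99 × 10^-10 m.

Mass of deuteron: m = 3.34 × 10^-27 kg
2.64 × 10^-22 J (or 1.65 × 10^-3 eV)

From λ = h/√(2mKE), we solve for KE:

λ² = h²/(2mKE)
KE = h²/(2mλ²)
KE = (6.626 × 10^-34 J·s)² / (2 × 3.34 × 10^-27 kg × (4.99 × 10^-10 m)²)
KE = 2.64 × 10^-22 J
KE = 1.65 × 10^-3 eV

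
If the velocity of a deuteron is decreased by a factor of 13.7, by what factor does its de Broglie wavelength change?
The wavelength increases by a factor of 13.7.

From λ = h/(mv), the wavelength is inversely proportional to velocity:

λ ∝ 1/v

If v → v/13.7, then λ → 13.7λ

When velocity is decreased by a factor of 13.7, the wavelength increases by a factor of 13.7.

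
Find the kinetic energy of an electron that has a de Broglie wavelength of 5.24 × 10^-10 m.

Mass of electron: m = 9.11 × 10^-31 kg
8.78 × 10^-19 J (or 5.48 eV)

From λ = h/√(2mKE), we solve for KE:

λ² = h²/(2mKE)
KE = h²/(2mλ²)
KE = (6.626 × 10^-34 J·s)² / (2 × 9.11 × 10^-31 kg × (5.24 × 10^-10 m)²)
KE = 8.78 × 10^-19 J
KE = 5.48 eV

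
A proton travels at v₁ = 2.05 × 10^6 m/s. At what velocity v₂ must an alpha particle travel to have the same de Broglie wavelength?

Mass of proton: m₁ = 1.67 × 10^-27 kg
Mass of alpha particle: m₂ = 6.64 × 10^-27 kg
v₂ = 5.16 × 10^5 m/s

For equal de Broglie wavelengths: λ₁ = λ₂

h/(m₁v₁) = h/(m₂v₂)
m₁v₁ = m₂v₂
v₂ = v₁ · (m₁/m₂)

v₂ = 2.05 × 10^6 m/s × (1.67 × 10^-27 kg / 6.64 × 10^-27 kg)
v₂ = 5.16 × 10^5 m/s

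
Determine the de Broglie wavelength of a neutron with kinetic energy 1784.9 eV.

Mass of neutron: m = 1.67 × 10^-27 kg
6.78 × 10^-13 m

Using λ = h/√(2mKE):

First convert KE to Joules: KE = 1784.9 eV = 2.860 × 10^-16 J

λ = h/√(2mKE)
λ = (6.626 × 10^-34 J·s) / √(2 × 1.67 × 10^-27 kg × 2.860 × 10^-16 J)
λ = 6.78 × 10^-13 m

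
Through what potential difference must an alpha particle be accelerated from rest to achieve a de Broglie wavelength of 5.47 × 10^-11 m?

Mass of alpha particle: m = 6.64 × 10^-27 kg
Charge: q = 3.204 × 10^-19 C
3.45 × 10^-2 V

From λ = h/√(2mqV), we solve for V:

λ² = h²/(2mqV)
V = h²/(2mqλ²)
V = (6.626 × 10^-34 J·s)² / (2 × 6.64 × 10^-27 kg × 3.204 × 10^-19 C × (5.47 × 10^-11 m)²)
V = 3.45 × 10^-2 V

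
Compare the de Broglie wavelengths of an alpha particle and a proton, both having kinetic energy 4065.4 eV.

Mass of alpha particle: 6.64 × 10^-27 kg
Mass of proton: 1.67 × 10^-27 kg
The proton has the longer wavelength.

Using λ = h/√(2mKE):

For alpha particle: λ₁ = h/√(2m₁KE) = 2.25 × 10^-13 m
For proton: λ₂ = h/√(2m₂KE) = 4.49 × 10^-13 m

Since λ ∝ 1/√m at constant kinetic energy, the lighter particle has the longer wavelength.

The proton has the longer de Broglie wavelength.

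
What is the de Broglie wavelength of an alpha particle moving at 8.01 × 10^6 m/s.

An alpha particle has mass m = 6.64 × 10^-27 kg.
1.25 × 10^-14 m

Using the de Broglie relation λ = h/(mv):

λ = h/(mv)
λ = (6.626 × 10^-34 J·s) / (6.64 × 10^-27 kg × 8.01 × 10^6 m/s)
λ = 1.25 × 10^-14 m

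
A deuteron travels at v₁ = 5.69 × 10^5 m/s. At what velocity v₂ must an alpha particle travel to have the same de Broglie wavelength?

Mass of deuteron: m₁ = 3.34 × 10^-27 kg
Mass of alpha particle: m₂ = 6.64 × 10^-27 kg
v₂ = 2.86 × 10^5 m/s

For equal de Broglie wavelengths: λ₁ = λ₂

h/(m₁v₁) = h/(m₂v₂)
m₁v₁ = m₂v₂
v₂ = v₁ · (m₁/m₂)

v₂ = 5.69 × 10^5 m/s × (3.34 × 10^-27 kg / 6.64 × 10^-27 kg)
v₂ = 2.86 × 10^5 m/s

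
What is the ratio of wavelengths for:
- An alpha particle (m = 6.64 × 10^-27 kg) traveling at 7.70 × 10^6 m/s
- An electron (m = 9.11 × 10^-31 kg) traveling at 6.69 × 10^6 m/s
λ₁/λ₂ = 1.19 × 10^-4

Using λ = h/(mv):

λ₁ = h/(m₁v₁) = 1.30 × 10^-14 m
λ₂ = h/(m₂v₂) = 1.09 × 10^-10 m

Ratio λ₁/λ₂ = (m₂v₂)/(m₁v₁)
         = (9.11 × 10^-31 kg × 6.69 × 10^6 m/s) / (6.64 × 10^-27 kg × 7.70 × 10^6 m/s)
         = 1.19 × 10^-4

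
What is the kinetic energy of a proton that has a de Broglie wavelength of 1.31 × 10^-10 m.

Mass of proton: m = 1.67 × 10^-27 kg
7.66 × 10^-21 J (or 0.0478 eV)

From λ = h/√(2mKE), we solve for KE:

λ² = h²/(2mKE)
KE = h²/(2mλ²)
KE = (6.626 × 10^-34 J·s)² / (2 × 1.67 × 10^-27 kg × (1.31 × 10^-10 m)²)
KE = 7.66 × 10^-21 J
KE = 0.0478 eV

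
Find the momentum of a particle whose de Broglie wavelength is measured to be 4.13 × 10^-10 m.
1.60 × 10^-24 kg·m/s

From the de Broglie relation λ = h/p, we solve for p:

p = h/λ
p = (6.626 × 10^-34 J·s) / (4.13 × 10^-10 m)
p = 1.60 × 10^-24 kg·m/s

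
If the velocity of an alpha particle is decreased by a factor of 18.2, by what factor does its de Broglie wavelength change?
The wavelength increases by a factor of 18.2.

From λ = h/(mv), the wavelength is inversely proportional to velocity:

λ ∝ 1/v

If v → v/18.2, then λ → 18.2λ

When velocity is decreased by a factor of 18.2, the wavelength increases by a factor of 18.2.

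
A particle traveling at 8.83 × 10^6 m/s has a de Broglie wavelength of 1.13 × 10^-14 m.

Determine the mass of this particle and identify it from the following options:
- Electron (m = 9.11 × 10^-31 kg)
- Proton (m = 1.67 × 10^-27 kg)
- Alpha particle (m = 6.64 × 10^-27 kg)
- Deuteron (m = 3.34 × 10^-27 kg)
The particle is an alpha particle.

From λ = h/(mv), solve for mass:

m = h/(λv)
m = (6.626 × 10^-34 J·s) / (1.13 × 10^-14 m × 8.83 × 10^6 m/s)
m = 6.64 × 10^-27 kg

Comparing with the listed masses, this is closest to an alpha particle.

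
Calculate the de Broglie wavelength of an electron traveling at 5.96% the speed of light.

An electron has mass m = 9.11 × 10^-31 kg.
4.07 × 10^-11 m

Using the de Broglie relation λ = h/(mv):

v = 5.96% × c = 1.787 × 10^7 m/s

λ = h/(mv)
λ = (6.626 × 10^-34 J·s) / (9.11 × 10^-31 kg × 1.787 × 10^7 m/s)
λ = 4.07 × 10^-11 m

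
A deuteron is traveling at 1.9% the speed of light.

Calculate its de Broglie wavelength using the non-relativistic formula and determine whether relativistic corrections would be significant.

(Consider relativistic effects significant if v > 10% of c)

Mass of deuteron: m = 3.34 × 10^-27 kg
No, relativistic corrections are not needed.

Using the non-relativistic de Broglie formula λ = h/(mv):

v = 1.9% × c = 5.696 × 10^6 m/s

λ = h/(mv)
λ = (6.626 × 10^-34 J·s) / (3.34 × 10^-27 kg × 5.696 × 10^6 m/s)
λ = 3.48 × 10^-14 m

Since v = 1.9% of c < 10% of c, relativistic corrections are NOT significant and this non-relativistic result is a good approximation.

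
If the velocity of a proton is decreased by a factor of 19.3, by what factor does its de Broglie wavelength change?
The wavelength increases by a factor of 19.3.

From λ = h/(mv), the wavelength is inversely proportional to velocity:

λ ∝ 1/v

If v → v/19.3, then λ → 19.3λ

When velocity is decreased by a factor of 19.3, the wavelength increases by a factor of 19.3.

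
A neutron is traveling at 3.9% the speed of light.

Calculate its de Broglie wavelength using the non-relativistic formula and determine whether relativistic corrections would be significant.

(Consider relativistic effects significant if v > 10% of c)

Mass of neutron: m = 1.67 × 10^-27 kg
No, relativistic corrections are not needed.

Using the non-relativistic de Broglie formula λ = h/(mv):

v = 3.9% × c = 1.169 × 10^7 m/s

λ = h/(mv)
λ = (6.626 × 10^-34 J·s) / (1.67 × 10^-27 kg × 1.169 × 10^7 m/s)
λ = 3.39 × 10^-14 m

Since v = 3.9% of c < 10% of c, relativistic corrections are NOT significant and this non-relativistic result is a good approximation.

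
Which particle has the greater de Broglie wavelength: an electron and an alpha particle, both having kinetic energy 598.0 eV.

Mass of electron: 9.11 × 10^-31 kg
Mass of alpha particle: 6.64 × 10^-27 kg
The electron has the longer wavelength.

Using λ = h/√(2mKE):

For electron: λ₁ = h/√(2m₁KE) = 5.02 × 10^-11 m
For alpha particle: λ₂ = h/√(2m₂KE) = 5.87 × 10^-13 m

Since λ ∝ 1/√m at constant kinetic energy, the lighter particle has the longer wavelength.

The electron has the longer de Broglie wavelength.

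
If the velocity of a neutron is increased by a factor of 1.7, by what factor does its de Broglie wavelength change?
The wavelength decreases by a factor of 1.7.

From λ = h/(mv), the wavelength is inversely proportional to velocity:

λ ∝ 1/v

If v → 1.7v, then λ → λ/1.7

When velocity is increased by a factor of 1.7, the wavelength decreases by a factor of 1.7.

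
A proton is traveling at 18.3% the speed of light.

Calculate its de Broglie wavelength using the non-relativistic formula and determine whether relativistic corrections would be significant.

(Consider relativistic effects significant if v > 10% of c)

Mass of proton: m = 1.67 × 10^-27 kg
Yes, relativistic corrections are needed.

Using the non-relativistic de Broglie formula λ = h/(mv):

v = 18.3% × c = 5.486 × 10^7 m/s

λ = h/(mv)
λ = (6.626 × 10^-34 J·s) / (1.67 × 10^-27 kg × 5.486 × 10^7 m/s)
λ = 7.23 × 10^-15 m

Since v = 18.3% of c > 10% of c, relativistic corrections ARE significant and the actual wavelength would differ from this non-relativistic estimate.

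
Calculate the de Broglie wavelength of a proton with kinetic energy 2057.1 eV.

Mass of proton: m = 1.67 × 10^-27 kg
6.32 × 10^-13 m

Using λ = h/√(2mKE):

First convert KE to Joules: KE = 2057.1 eV = 3.296 × 10^-16 J

λ = h/√(2mKE)
λ = (6.626 × 10^-34 J·s) / √(2 × 1.67 × 10^-27 kg × 3.296 × 10^-16 J)
λ = 6.32 × 10^-13 m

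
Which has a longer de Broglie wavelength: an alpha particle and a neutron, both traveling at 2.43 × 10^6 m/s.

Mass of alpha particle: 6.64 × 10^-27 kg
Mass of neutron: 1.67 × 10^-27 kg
The neutron has the longer wavelength.

Using λ = h/(mv), since both particles have the same velocity, the wavelength depends only on mass.

For alpha particle: λ₁ = h/(m₁v) = 4.11 × 10^-14 m
For neutron: λ₂ = h/(m₂v) = 1.63 × 10^-13 m

Since λ ∝ 1/m at constant velocity, the lighter particle has the longer wavelength.

The neutron has the longer de Broglie wavelength.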